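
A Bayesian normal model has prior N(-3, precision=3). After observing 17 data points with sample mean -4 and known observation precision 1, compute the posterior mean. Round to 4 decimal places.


Posterior mean = (prior_precision * prior_mean + n * data_precision * data_mean) / (prior_precision + n * data_precision)
Numerator = 3*-3 + 17*1*-4 = -77
Denominator = 3 + 17*1 = 20
Posterior mean = -3.85

-3.85


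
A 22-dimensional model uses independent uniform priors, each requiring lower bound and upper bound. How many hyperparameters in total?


Per parameter: 2 (lower bound and upper bound).
Total = 22 * 2 = 44

44


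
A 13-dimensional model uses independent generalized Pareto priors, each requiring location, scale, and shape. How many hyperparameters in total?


Per parameter: 3 (location, scale, and shape).
Total = 13 * 3 = 39

39


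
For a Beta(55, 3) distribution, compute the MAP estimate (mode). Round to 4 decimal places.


MAP = mode = (a-1)/(a+b-2)
= (55-1)/(55+3-2)
= 54/56 = 0.9643

0.9643


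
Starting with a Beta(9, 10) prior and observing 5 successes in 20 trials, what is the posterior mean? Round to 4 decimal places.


Posterior parameters: alpha = 9 + 5 = 14
beta = 10 + 15 = 25
Posterior mean = alpha / (alpha + beta) = 14 / 39
= 0.359

0.359


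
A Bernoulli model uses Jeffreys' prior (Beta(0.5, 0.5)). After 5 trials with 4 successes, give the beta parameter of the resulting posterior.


Posterior = Beta(prior_alpha + successes, prior_beta + failures)
= Beta(0.5 + 4, 0.5 + 1)
Posterior beta = 0.5 + (n - k) = 0.5 + 1 = 1.5

1.5


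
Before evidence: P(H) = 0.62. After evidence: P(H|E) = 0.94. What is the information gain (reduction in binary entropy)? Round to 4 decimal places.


Prior entropy = 0.958
Posterior entropy = 0.3274
Information gain = 0.958 - 0.3274 = 0.6306

0.6306


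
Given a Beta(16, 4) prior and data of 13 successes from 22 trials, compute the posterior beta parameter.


Number of failures = 22 - 13 = 9
Posterior beta = 4 + 9 = 13

13


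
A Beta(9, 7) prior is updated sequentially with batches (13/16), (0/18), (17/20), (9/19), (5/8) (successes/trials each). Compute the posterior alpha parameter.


Sequential conjugate updating is equivalent to a single batch update.
Total successes across all batches = 44
alpha_posterior = alpha_prior + total_successes = 9 + 44
= 53

53


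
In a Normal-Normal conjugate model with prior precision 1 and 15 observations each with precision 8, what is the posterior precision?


Posterior precision = prior precision + n * observation precision
= 1 + 15 * 8
= 1 + 120 = 121

121


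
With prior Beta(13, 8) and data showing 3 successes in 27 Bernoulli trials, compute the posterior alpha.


Conjugate update: alpha_posterior = alpha_prior + k
= 13 + 3 = 16

16


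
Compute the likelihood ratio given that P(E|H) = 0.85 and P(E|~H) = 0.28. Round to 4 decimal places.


LR = P(E|H) / P(E|~H)
= 0.85 / 0.28 = 3.0357

3.0357


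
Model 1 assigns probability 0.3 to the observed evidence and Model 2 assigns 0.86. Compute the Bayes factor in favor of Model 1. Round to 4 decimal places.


BF = P(data|M1) / P(data|M2)
= 0.3 / 0.86 = 0.3488

0.3488


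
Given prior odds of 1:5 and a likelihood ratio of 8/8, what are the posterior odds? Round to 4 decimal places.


Posterior odds = prior odds * LR
Prior odds = 1/5 = 0.2
LR = 8/8 = 1.0
Posterior odds = 0.2 * 1.0 = 0.2

0.2


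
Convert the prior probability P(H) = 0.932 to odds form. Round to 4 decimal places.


P(not H) = 1 - 0.932 = 0.068
Odds = 0.932 / 0.068 = 13.7059

13.7059


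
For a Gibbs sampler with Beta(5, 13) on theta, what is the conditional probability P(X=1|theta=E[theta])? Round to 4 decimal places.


E[theta] = 5/(5+13) = 0.2778
P(X=1|theta) = theta = 0.2778

0.2778


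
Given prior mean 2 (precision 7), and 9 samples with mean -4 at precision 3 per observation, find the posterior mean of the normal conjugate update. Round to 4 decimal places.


The posterior mean is a precision-weighted average of prior and data.
Post. prec. = 7 + 27 = 34
Post. mean = (14 + -108)/34 = -94/34 = -2.7647

-2.7647


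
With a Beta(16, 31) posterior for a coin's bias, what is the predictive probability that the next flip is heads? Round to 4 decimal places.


The predictive probability equals the posterior mean.
P(next = heads) = alpha / (alpha + beta)
= 16 / 47 = 0.3404

0.3404


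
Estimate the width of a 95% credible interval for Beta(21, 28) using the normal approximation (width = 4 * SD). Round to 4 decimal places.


For Beta(a,b): Var = ab/((a+b)^2(a+b+1))
Var = 0.0049, SD = 0.07
Approximate 95% CI width = 4 * 0.07 = 0.2799

0.2799


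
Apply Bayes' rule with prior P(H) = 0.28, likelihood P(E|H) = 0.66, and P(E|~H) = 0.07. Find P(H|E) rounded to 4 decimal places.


Step 1: Compute marginal P(E) = P(E|H)P(H) + P(E|~H)P(~H)
= 0.66*0.28 + 0.07*0.72 = 0.2352
Step 2: P(H|E) = P(E|H)P(H)/P(E) = 0.1848/0.2352
= 0.7857

0.7857


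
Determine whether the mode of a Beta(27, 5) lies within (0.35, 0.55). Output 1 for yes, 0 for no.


First find the mode: (a-1)/(a+b-2) = 0.8667
Is 0.8667 in (0.35, 0.55)? 0

0


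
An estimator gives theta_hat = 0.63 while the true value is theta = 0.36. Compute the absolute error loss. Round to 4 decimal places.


The absolute error loss is |theta_hat - theta|
= |0.63 - 0.36|
= 0.27

0.27


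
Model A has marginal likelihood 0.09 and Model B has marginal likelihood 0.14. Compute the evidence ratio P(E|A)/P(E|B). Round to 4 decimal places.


Evidence ratio = P(E|A) / P(E|B)
= 0.09 / 0.14
= 0.6429

0.6429


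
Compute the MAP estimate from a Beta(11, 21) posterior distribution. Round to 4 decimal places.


MAP = mode of Beta distribution
= (alpha - 1)/(alpha + beta - 2)
= (11-1)/(11+21-2)
= 10/30 = 0.3333

0.3333


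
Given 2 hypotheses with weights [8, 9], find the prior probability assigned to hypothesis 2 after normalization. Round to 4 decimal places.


To normalize, divide each weight by the sum of all weights.
Sum = 17
Prior(H2) = 9/17 = 0.5294

0.5294


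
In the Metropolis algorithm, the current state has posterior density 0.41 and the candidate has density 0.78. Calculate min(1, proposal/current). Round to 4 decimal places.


Ratio = 0.78/0.41 = 1.9024
Acceptance probability = min(1, 1.9024)
= 1.0

1.0


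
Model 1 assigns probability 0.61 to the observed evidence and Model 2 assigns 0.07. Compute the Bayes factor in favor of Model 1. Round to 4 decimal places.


BF = P(data|M1) / P(data|M2)
= 0.61 / 0.07 = 8.7143

8.7143


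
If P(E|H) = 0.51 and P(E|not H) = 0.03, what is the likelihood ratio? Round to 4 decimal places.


Likelihood ratio = P(E|H) / P(E|not H)
= 0.51 / 0.03
= 17.0

17.0


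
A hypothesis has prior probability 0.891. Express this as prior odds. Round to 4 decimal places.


Odds = P(H) / P(not H) = 0.891 / 0.109
= 8.1743

8.1743


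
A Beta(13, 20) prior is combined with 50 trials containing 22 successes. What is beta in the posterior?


In conjugate updating:
beta_posterior = beta_prior + (n - k)
= 20 + (50 - 22)
= 20 + 28 = 48

48


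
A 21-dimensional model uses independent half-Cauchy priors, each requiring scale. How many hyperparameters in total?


Per parameter: 1 (scale).
Total = 21 * 1 = 21

21


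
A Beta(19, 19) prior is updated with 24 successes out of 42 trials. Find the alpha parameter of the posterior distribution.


In the Beta-Binomial conjugate update:
alpha_post = alpha_prior + successes
= 19 + 24
= 43

43


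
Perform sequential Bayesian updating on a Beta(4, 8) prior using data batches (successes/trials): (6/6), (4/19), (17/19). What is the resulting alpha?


Accumulate successes: 27
Posterior alpha = prior alpha + sum of successes
= 4 + 27 = 31

31


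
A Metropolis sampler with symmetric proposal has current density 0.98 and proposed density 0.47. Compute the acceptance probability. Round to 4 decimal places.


For symmetric proposals, acceptance = min(1, pi(x*)/pi(x))
= min(1, 0.47/0.98)
= min(1, 0.4796) = 0.4796

0.4796


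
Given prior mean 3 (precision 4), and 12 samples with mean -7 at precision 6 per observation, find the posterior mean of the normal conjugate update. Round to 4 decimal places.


The posterior mean is a precision-weighted average of prior and data.
Post. prec. = 4 + 72 = 76
Post. mean = (12 + -504)/76 = -492/76 = -6.4737

-6.4737


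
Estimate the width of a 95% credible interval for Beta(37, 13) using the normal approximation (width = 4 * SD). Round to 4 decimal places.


For Beta(a,b): Var = ab/((a+b)^2(a+b+1))
Var = 0.0038, SD = 0.0614
Approximate 95% CI width = 4 * 0.0614 = 0.2457

0.2457


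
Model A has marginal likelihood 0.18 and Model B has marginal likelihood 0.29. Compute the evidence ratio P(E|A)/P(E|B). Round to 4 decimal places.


Evidence ratio = P(E|A) / P(E|B)
= 0.18 / 0.29
= 0.6207

0.6207


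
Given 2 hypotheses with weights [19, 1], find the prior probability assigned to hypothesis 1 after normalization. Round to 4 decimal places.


To normalize, divide each weight by the sum of all weights.
Sum = 20
Prior(H1) = 19/20 = 0.95

0.95


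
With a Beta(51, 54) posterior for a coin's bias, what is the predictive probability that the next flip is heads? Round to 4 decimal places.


The predictive probability equals the posterior mean.
P(next = heads) = alpha / (alpha + beta)
= 51 / 105 = 0.4857

0.4857


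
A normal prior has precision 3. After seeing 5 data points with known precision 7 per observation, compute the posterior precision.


In the conjugate normal model, precisions add:
tau_posterior = tau_prior + n * tau_data
= 3 + 5*7 = 38

38


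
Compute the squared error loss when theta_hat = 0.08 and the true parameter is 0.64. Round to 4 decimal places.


L = (theta_hat - theta_true)^2
= (0.08 - 0.64)^2
= -0.56^2 = 0.3136

0.3136


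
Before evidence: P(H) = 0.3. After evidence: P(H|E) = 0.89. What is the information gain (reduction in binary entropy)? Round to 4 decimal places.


Prior entropy = 0.8813
Posterior entropy = 0.4999
Information gain = 0.8813 - 0.4999 = 0.3814

0.3814


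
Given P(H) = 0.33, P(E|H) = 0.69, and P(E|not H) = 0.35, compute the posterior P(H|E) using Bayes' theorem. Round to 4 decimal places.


By Bayes' theorem: P(H|E) = P(E|H)*P(H) / P(E)
P(E) = P(E|H)*P(H) + P(E|not H)*P(not H)
P(E) = 0.69*0.33 + 0.35*0.67 = 0.4622
P(H|E) = 0.69*0.33 / 0.4622 = 0.4926

0.4926


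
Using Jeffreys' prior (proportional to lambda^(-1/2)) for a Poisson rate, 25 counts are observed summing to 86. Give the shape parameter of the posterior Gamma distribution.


Conjugate update: Gamma(prior_shape + S, prior_rate + n).
Prior shape = 0.5, prior rate = 0.
Posterior shape = 0.5 + S = 0.5 + 86 = 86.5

86.5


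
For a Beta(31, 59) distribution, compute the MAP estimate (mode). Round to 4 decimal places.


MAP = mode = (a-1)/(a+b-2)
= (31-1)/(31+59-2)
= 30/88 = 0.3409

0.3409


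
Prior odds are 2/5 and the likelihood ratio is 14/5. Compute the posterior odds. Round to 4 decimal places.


Posterior odds = prior odds * likelihood ratio
= (2/5) * (14/5)
= 28 / 25
= 1.12

1.12


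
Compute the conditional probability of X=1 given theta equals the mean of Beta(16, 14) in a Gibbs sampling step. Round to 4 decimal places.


Mean of Beta(16, 14) = 0.5333
P(X=1 | theta=0.5333) = 0.5333

0.5333


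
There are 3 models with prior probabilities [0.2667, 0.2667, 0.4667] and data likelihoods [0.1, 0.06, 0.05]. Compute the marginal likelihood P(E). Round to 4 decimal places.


P(E) = sum over models of P(M_i) * P(E|M_i)
= 0.2667*0.1 + 0.2667*0.06 + 0.4667*0.05
= 0.066

0.066


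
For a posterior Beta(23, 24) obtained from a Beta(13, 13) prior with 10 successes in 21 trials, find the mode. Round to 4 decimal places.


Mode = (alpha - 1) / (alpha + beta - 2)
= 22 / 45
= 0.4889

0.4889


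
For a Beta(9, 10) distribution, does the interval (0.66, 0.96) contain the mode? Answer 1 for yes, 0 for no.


Mode of Beta(a,b) = (a-1)/(a+b-2)
= (9-1)/(9+10-2) = 0.4706
Check: 0.66 <= 0.4706 <= 0.96?
Result: 0

0


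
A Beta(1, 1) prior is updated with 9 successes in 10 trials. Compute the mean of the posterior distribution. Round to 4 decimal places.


After update: Beta(10, 2)
Mean = 10 / (10 + 2) = 10 / 12
= 0.8333

0.8333


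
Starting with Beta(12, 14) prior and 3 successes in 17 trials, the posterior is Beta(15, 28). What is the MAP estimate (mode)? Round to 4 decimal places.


The mode of Beta(a, b) when a > 1 and b > 1 is (a-1)/(a+b-2)
= (15 - 1) / (15 + 28 - 2)
= 14 / 41
= 0.3415

0.3415


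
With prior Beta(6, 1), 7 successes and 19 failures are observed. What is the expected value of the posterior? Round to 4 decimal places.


Posterior = Beta(13, 20)
E[theta] = alpha/(alpha+beta)
= 13/33 = 0.3939

0.3939


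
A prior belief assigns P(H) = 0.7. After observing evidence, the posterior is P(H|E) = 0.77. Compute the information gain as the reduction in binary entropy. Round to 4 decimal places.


H(prior) = -0.7*log2(0.7) - 0.3*log2(0.3)
= 0.8813
H(post) = -0.77*log2(0.77) - 0.23*log2(0.23)
= 0.778
IG = 0.8813 - 0.778 = 0.1033

0.1033


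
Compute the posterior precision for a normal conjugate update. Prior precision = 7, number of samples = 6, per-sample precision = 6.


tau_post = tau_0 + n * tau
= 7 + 6 * 6 = 43

43


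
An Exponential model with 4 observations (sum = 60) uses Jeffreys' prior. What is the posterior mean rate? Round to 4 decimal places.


Posterior Gamma(4, 60)
E[lambda] = 4/60 = 0.0667

0.0667


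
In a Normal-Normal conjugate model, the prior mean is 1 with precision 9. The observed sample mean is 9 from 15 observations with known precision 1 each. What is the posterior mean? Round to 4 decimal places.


Posterior precision = tau0 + n*tau = 9 + 15*1 = 24
Posterior mean = (tau0*mu0 + n*tau*xbar) / posterior_precision
= (9*1 + 15*1*9) / 24
= 144 / 24 = 6.0

6.0


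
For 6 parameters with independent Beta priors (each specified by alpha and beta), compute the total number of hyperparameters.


A Beta prior has 2 hyperparameters per parameter.
Total = 6 * 2 = 12

12


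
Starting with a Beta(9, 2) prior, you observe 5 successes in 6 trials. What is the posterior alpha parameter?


For a Beta-Binomial conjugate model:
Posterior alpha = prior alpha + number of successes
= 9 + 5 = 14

14


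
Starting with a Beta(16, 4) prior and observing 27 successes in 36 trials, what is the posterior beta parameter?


Posterior beta = prior beta + failures
Failures = 36 - 27 = 9
beta_post = 4 + 9 = 13

13


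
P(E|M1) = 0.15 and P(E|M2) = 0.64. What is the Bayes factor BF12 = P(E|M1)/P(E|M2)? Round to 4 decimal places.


Bayes factor BF12 = P(E|M1) / P(E|M2)
= 0.15 / 0.64
= 0.2344

0.2344


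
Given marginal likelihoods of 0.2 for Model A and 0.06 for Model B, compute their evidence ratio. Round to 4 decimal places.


Ratio = ML(A) / ML(B) = 0.2/0.06
= 3.3333

3.3333


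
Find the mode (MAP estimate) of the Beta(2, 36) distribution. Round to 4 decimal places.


For Beta(a,b) with a,b > 1:
Mode = (a-1)/(a+b-2) = (2-1)/(38-2)
= 1/36 = 0.0278

0.0278


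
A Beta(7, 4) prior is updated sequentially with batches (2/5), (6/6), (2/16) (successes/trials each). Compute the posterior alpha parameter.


Sequential conjugate updating is equivalent to a single batch update.
Total successes across all batches = 10
alpha_posterior = alpha_prior + total_successes = 7 + 10
= 17

17


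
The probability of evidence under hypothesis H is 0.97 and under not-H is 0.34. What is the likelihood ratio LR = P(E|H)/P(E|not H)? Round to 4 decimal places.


LR = 0.97 / 0.34
= 2.8529

2.8529


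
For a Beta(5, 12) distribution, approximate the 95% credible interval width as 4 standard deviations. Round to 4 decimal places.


Variance of Beta(a,b) = ab / ((a+b)^2 * (a+b+1))
= 5*12 / ((17)^2 * 18)
= 0.0115
SD = sqrt(0.0115) = 0.1074
Width = 4 * SD = 0.4296

0.4296


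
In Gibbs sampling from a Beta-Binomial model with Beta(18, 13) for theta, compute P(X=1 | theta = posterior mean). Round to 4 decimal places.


Posterior mean = alpha/(alpha+beta) = 18/31 = 0.5806
P(X=1|theta=mean) = theta = 0.5806

0.5806


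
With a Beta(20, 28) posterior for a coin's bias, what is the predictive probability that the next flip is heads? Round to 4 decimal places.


The predictive probability equals the posterior mean.
P(next = heads) = alpha / (alpha + beta)
= 20 / 48 = 0.4167

0.4167


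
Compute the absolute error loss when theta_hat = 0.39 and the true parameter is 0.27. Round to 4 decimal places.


L = |theta_hat - theta_true|
= |0.39 - 0.27| = 0.12

0.12


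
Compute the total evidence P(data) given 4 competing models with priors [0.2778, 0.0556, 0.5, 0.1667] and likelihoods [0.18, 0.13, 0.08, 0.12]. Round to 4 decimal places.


Marginal likelihood = sum P(model_i) * P(data|model_i)
Model 1: 0.2778 * 0.18 = 0.05
Model 2: 0.0556 * 0.13 = 0.0072
Model 3: 0.5 * 0.08 = 0.04
Model 4: 0.1667 * 0.12 = 0.02
Total = 0.1172

0.1172


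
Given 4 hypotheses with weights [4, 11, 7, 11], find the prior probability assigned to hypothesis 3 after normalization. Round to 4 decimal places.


To normalize, divide each weight by the sum of all weights.
Sum = 33
Prior(H3) = 7/33 = 0.2121

0.2121


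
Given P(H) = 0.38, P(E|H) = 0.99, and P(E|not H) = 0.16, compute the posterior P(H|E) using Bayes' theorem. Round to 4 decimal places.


By Bayes' theorem: P(H|E) = P(E|H)*P(H) / P(E)
P(E) = P(E|H)*P(H) + P(E|not H)*P(not H)
P(E) = 0.99*0.38 + 0.16*0.62 = 0.4754
P(H|E) = 0.99*0.38 / 0.4754 = 0.7913

0.7913


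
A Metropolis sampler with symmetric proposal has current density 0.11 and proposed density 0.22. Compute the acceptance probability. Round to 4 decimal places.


For symmetric proposals, acceptance = min(1, pi(x*)/pi(x))
= min(1, 0.22/0.11)
= min(1, 2.0) = 1.0

1.0


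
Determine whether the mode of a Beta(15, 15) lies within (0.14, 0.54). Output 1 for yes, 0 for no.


First find the mode: (a-1)/(a+b-2) = 0.5
Is 0.5 in (0.14, 0.54)? 1

1


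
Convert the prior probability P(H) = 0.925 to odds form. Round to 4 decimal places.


P(not H) = 1 - 0.925 = 0.075
Odds = 0.925 / 0.075 = 12.3333

12.3333


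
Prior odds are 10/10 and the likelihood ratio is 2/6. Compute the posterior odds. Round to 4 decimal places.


Posterior odds = prior odds * likelihood ratio
= (10/10) * (2/6)
= 20 / 60
= 0.3333

0.3333


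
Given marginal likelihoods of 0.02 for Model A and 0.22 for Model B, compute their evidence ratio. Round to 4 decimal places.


Ratio = ML(A) / ML(B) = 0.02/0.22
= 0.0909

0.0909


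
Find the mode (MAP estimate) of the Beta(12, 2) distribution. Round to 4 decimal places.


For Beta(a,b) with a,b > 1:
Mode = (a-1)/(a+b-2) = (12-1)/(14-2)
= 11/12 = 0.9167

0.9167


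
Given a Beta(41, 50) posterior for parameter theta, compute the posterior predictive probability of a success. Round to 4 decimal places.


For a Beta-Bernoulli model, the predictive probability is the mean:
P(success) = 41/(41+50) = 41/91 = 0.4505

0.4505


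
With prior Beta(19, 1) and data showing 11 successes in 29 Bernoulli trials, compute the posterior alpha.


Conjugate update: alpha_posterior = alpha_prior + k
= 19 + 11 = 30

30


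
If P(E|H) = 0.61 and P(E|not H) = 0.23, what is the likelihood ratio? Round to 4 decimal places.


Likelihood ratio = P(E|H) / P(E|not H)
= 0.61 / 0.23
= 2.6522

2.6522


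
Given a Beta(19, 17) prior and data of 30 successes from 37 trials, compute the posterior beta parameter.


Number of failures = 37 - 30 = 7
Posterior beta = 17 + 7 = 24

24


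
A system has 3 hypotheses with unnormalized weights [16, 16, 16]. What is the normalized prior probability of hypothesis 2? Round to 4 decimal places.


The normalized prior is the weight divided by the total.
Total weight = 48
P(H2) = 16 / 48 = 0.3333

0.3333


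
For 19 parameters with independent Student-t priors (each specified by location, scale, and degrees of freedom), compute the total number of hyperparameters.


A Student-t prior has 3 hyperparameters per parameter.
Total = 19 * 3 = 57

57


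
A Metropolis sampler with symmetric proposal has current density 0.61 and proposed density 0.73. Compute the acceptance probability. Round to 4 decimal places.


For symmetric proposals, acceptance = min(1, pi(x*)/pi(x))
= min(1, 0.73/0.61)
= min(1, 1.1967) = 1.0

1.0


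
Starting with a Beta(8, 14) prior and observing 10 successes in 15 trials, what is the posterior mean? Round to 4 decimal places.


Posterior parameters: alpha = 8 + 10 = 18
beta = 14 + 5 = 19
Posterior mean = alpha / (alpha + beta) = 18 / 37
= 0.4865

0.4865


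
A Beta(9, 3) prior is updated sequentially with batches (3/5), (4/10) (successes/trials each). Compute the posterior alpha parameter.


Sequential conjugate updating is equivalent to a single batch update.
Total successes across all batches = 7
alpha_posterior = alpha_prior + total_successes = 9 + 7
= 16

16


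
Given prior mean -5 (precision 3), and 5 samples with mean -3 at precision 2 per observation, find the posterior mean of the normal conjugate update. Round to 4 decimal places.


The posterior mean is a precision-weighted average of prior and data.
Post. prec. = 3 + 10 = 13
Post. mean = (-15 + -30)/13 = -45/13 = -3.4615

-3.4615


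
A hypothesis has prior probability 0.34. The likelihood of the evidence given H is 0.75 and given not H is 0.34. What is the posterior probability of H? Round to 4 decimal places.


Using Bayes' theorem:
P(E) = 0.34 * 0.75 + 0.66 * 0.34
P(E) = 0.4794
P(H|E) = (0.34 * 0.75) / 0.4794 = 0.5319

0.5319


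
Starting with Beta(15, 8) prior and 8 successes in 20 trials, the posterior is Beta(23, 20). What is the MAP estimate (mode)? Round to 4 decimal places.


The mode of Beta(a, b) when a > 1 and b > 1 is (a-1)/(a+b-2)
= (23 - 1) / (23 + 20 - 2)
= 22 / 41
= 0.5366

0.5366


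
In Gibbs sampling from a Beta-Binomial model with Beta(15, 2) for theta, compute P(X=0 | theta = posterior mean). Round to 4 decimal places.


Posterior mean = alpha/(alpha+beta) = 15/17 = 0.8824
P(X=0|theta=mean) = 1 - theta = 0.1176

0.1176


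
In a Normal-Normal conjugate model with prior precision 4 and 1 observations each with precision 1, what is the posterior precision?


Posterior precision = prior precision + n * observation precision
= 4 + 1 * 1
= 4 + 1 = 5

5


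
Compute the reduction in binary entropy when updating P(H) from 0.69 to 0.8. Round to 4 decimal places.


H_before = -p*log2(p) - (1-p)*log2(1-p) for p=0.69: 0.8932
H_after for p=0.8: 0.7219
Reduction = 0.8932 - 0.7219 = 0.1712

0.1712


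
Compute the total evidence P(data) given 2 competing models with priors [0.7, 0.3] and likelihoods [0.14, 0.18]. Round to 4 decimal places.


Marginal likelihood = sum P(model_i) * P(data|model_i)
Model 1: 0.7 * 0.14 = 0.098
Model 2: 0.3 * 0.18 = 0.054
Total = 0.152

0.152


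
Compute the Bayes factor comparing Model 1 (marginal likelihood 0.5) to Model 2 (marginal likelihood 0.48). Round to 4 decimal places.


BF12 = marginal likelihood of M1 / marginal likelihood of M2
= 0.5/0.48
= 1.0417

1.0417


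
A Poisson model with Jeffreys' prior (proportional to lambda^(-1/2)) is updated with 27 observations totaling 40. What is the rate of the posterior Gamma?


Posterior = Gamma(0.5 + S, n)
= Gamma(0.5 + 40, 27)
Posterior rate = 0 + n = 27

27.0


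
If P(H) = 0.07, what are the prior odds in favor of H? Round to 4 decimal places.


Prior odds = P(H) / (1 - P(H))
= 0.07 / 0.93
= 0.0753

0.0753


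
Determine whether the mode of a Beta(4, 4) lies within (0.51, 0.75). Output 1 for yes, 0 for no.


First find the mode: (a-1)/(a+b-2) = 0.5
Is 0.5 in (0.51, 0.75)? 0

0


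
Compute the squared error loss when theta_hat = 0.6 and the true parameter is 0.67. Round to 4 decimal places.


L = (theta_hat - theta_true)^2
= (0.6 - 0.67)^2
= -0.07^2 = 0.0049

0.0049


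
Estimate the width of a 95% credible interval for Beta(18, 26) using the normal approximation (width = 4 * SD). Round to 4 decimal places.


For Beta(a,b): Var = ab/((a+b)^2(a+b+1))
Var = 0.0054, SD = 0.0733
Approximate 95% CI width = 4 * 0.0733 = 0.2932

0.2932


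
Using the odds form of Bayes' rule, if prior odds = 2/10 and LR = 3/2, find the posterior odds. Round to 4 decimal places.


Bayes' rule in odds form: posterior odds = prior odds * LR
= (2 * 3) / (10 * 2)
= 6/20 = 0.3

0.3


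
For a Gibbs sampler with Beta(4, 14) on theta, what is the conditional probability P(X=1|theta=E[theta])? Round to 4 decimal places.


E[theta] = 4/(4+14) = 0.2222
P(X=1|theta) = theta = 0.2222

0.2222


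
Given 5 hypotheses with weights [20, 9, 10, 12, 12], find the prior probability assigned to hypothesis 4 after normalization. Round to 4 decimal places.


To normalize, divide each weight by the sum of all weights.
Sum = 63
Prior(H4) = 12/63 = 0.1905

0.1905


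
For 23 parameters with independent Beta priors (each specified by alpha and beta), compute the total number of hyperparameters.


A Beta prior has 2 hyperparameters per parameter.
Total = 23 * 2 = 46

46


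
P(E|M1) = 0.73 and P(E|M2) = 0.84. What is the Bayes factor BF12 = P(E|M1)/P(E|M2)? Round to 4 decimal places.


Bayes factor BF12 = P(E|M1) / P(E|M2)
= 0.73 / 0.84
= 0.869

0.869


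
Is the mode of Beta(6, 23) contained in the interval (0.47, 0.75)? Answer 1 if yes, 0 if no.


Mode = (a-1)/(a+b-2) = 5/27 = 0.1852
Interval: (0.47, 0.75)
Contains mode? 0

0


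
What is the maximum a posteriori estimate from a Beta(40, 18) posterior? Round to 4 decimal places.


The MAP estimate equals the mode of the distribution.
Mode of Beta(a,b) = (a-1)/(a+b-2)
= 39/56
= 0.6964

0.6964


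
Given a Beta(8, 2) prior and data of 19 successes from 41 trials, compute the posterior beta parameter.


Number of failures = 41 - 19 = 22
Posterior beta = 2 + 22 = 24

24


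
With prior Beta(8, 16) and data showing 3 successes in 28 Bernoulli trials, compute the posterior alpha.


Conjugate update: alpha_posterior = alpha_prior + k
= 8 + 3 = 11

11


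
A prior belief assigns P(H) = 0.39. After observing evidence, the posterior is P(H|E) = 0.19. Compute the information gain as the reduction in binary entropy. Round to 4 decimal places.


H(prior) = -0.39*log2(0.39) - 0.61*log2(0.61)
= 0.9648
H(post) = -0.19*log2(0.19) - 0.81*log2(0.81)
= 0.7015
IG = 0.9648 - 0.7015 = 0.2633

0.2633


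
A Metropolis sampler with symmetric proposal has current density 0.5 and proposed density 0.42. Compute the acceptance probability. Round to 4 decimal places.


For symmetric proposals, acceptance = min(1, pi(x*)/pi(x))
= min(1, 0.42/0.5)
= min(1, 0.84) = 0.84

0.84


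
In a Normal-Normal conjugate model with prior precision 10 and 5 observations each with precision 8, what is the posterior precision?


Posterior precision = prior precision + n * observation precision
= 10 + 5 * 8
= 10 + 40 = 50

50


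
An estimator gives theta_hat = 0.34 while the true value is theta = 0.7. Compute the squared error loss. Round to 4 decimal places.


The squared error loss is (theta_hat - theta)^2
= (0.34 - 0.7)^2
= (-0.36)^2 = 0.1296

0.1296


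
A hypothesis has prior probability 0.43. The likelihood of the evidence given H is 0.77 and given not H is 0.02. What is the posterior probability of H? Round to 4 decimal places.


Using Bayes' theorem:
P(E) = 0.43 * 0.77 + 0.57 * 0.02
P(E) = 0.3425
P(H|E) = (0.43 * 0.77) / 0.3425 = 0.9667

0.9667


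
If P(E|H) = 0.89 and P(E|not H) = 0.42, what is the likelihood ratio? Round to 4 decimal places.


Likelihood ratio = P(E|H) / P(E|not H)
= 0.89 / 0.42
= 2.119

2.119


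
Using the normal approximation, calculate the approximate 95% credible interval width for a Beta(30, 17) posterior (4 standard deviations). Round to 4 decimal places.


Var(Beta) = 30*17/(47^2 * 48) = 0.0048
SD = 0.0694
Width ~ 4*SD = 0.2774

0.2774


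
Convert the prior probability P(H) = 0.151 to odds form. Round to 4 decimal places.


P(not H) = 1 - 0.151 = 0.849
Odds = 0.151 / 0.849 = 0.1779

0.1779


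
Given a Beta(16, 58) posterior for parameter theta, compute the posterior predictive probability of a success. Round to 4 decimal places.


For a Beta-Bernoulli model, the predictive probability is the mean:
P(success) = 16/(16+58) = 16/74 = 0.2162

0.2162


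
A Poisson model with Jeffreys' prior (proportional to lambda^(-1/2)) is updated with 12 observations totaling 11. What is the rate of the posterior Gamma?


Posterior = Gamma(0.5 + S, n)
= Gamma(0.5 + 11, 12)
Posterior rate = 0 + n = 12

12.0


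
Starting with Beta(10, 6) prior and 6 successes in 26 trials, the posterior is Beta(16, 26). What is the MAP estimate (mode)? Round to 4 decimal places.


The mode of Beta(a, b) when a > 1 and b > 1 is (a-1)/(a+b-2)
= (16 - 1) / (16 + 26 - 2)
= 15 / 40
= 0.375

0.375


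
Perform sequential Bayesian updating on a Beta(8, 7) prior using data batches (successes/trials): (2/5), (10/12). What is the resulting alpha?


Accumulate successes: 12
Posterior alpha = prior alpha + sum of successes
= 8 + 12 = 20

20


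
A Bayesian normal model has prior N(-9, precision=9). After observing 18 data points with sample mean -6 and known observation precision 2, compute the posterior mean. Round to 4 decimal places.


Posterior mean = (prior_precision * prior_mean + n * data_precision * data_mean) / (prior_precision + n * data_precision)
Numerator = 9*-9 + 18*2*-6 = -297
Denominator = 9 + 18*2 = 45
Posterior mean = -6.6

-6.6


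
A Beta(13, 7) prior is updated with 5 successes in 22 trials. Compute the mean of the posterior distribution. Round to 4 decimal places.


After update: Beta(18, 24)
Mean = 18 / (18 + 24) = 18 / 42
= 0.4286

0.4286


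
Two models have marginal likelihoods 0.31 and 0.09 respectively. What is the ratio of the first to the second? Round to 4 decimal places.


Evidence ratio = 0.31 / 0.09
= 3.4444

3.4444


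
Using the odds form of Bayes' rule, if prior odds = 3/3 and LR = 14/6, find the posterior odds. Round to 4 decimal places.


Bayes' rule in odds form: posterior odds = prior odds * LR
= (3 * 14) / (3 * 6)
= 42/18 = 2.3333

2.3333


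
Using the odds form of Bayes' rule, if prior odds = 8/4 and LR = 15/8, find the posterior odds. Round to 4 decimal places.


Bayes' rule in odds form: posterior odds = prior odds * LR
= (8 * 15) / (4 * 8)
= 120/32 = 3.75

3.75


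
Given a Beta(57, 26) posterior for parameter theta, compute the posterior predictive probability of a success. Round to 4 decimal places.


For a Beta-Bernoulli model, the predictive probability is the mean:
P(success) = 57/(57+26) = 57/83 = 0.6867

0.6867


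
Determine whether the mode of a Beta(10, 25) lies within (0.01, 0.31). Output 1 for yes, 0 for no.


First find the mode: (a-1)/(a+b-2) = 0.2727
Is 0.2727 in (0.01, 0.31)? 1

1


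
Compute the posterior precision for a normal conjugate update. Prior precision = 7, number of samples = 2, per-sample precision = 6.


tau_post = tau_0 + n * tau
= 7 + 2 * 6 = 19

19


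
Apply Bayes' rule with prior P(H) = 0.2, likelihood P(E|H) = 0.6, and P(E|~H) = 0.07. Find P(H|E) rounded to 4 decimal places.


Step 1: Compute marginal P(E) = P(E|H)P(H) + P(E|~H)P(~H)
= 0.6*0.2 + 0.07*0.8 = 0.176
Step 2: P(H|E) = P(E|H)P(H)/P(E) = 0.12/0.176
= 0.6818

0.6818


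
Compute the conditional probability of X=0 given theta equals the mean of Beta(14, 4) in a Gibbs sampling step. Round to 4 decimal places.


Mean of Beta(14, 4) = 0.7778
P(X=0 | theta=0.7778) = 0.2222

0.2222


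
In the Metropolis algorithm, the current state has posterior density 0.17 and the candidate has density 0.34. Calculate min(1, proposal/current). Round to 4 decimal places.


Ratio = 0.34/0.17 = 2.0
Acceptance probability = min(1, 2.0)
= 1.0

1.0


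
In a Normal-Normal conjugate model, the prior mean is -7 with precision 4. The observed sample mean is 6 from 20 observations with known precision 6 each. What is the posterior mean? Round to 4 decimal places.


Posterior precision = tau0 + n*tau = 4 + 20*6 = 124
Posterior mean = (tau0*mu0 + n*tau*xbar) / posterior_precision
= (4*-7 + 20*6*6) / 124
= 692 / 124 = 5.5806

5.5806


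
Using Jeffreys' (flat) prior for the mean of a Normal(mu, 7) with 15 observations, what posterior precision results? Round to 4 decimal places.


Flat prior means prior precision is 0.
Posterior precision = n / sigma^2 = 15/7 = 2.1429

2.1429


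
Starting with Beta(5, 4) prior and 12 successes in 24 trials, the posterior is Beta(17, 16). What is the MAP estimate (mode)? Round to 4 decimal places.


The mode of Beta(a, b) when a > 1 and b > 1 is (a-1)/(a+b-2)
= (17 - 1) / (17 + 16 - 2)
= 16 / 31
= 0.5161

0.5161


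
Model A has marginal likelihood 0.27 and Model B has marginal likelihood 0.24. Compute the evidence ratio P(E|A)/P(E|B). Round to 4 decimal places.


Evidence ratio = P(E|A) / P(E|B)
= 0.27 / 0.24
= 1.125

1.125


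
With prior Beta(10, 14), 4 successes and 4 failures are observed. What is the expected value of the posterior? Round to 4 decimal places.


Posterior = Beta(14, 18)
E[theta] = alpha/(alpha+beta)
= 14/32 = 0.4375

0.4375


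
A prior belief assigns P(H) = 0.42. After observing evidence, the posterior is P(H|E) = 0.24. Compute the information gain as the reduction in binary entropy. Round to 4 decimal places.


H(prior) = -0.42*log2(0.42) - 0.58*log2(0.58)
= 0.9815
H(post) = -0.24*log2(0.24) - 0.76*log2(0.76)
= 0.795
IG = 0.9815 - 0.795 = 0.1864

0.1864


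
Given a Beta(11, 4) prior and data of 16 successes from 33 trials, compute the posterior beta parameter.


Number of failures = 33 - 16 = 17
Posterior beta = 4 + 17 = 21

21


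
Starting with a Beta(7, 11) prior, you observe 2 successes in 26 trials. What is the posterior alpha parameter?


For a Beta-Binomial conjugate model:
Posterior alpha = prior alpha + number of successes
= 7 + 2 = 9

9


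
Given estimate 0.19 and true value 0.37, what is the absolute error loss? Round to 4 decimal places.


Absolute error = |estimate - true|
= |-0.18| = 0.18

0.18


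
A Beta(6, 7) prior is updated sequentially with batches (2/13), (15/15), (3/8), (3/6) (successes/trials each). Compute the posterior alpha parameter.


Sequential conjugate updating is equivalent to a single batch update.
Total successes across all batches = 23
alpha_posterior = alpha_prior + total_successes = 6 + 23
= 29

29


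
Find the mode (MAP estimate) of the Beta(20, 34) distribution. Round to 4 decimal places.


For Beta(a,b) with a,b > 1:
Mode = (a-1)/(a+b-2) = (20-1)/(54-2)
= 19/52 = 0.3654

0.3654


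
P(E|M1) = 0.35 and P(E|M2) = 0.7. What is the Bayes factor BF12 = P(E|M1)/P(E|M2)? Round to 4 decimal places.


Bayes factor BF12 = P(E|M1) / P(E|M2)
= 0.35 / 0.7
= 0.5

0.5


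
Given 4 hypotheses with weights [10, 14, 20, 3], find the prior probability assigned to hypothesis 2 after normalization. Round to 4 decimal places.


To normalize, divide each weight by the sum of all weights.
Sum = 47
Prior(H2) = 14/47 = 0.2979

0.2979


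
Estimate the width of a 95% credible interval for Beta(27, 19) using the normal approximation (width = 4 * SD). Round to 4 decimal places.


For Beta(a,b): Var = ab/((a+b)^2(a+b+1))
Var = 0.0052, SD = 0.0718
Approximate 95% CI width = 4 * 0.0718 = 0.2873

0.2873


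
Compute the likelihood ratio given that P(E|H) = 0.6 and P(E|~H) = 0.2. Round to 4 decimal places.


LR = P(E|H) / P(E|~H)
= 0.6 / 0.2 = 3.0

3.0


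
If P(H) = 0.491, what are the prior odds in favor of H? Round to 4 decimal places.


Prior odds = P(H) / (1 - P(H))
= 0.491 / 0.509
= 0.9646

0.9646


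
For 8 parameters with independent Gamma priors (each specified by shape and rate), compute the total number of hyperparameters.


A Gamma prior has 2 hyperparameters per parameter.
Total = 8 * 2 = 16

16


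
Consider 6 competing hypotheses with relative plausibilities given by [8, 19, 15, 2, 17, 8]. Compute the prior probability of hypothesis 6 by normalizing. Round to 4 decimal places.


Sum of weights = 8 + 19 + 15 + 2 + 17 + 8 = 69
Normalized prior for H6 = 8 / 69
= 0.1159

0.1159


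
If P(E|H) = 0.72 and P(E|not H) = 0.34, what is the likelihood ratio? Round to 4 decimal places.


Likelihood ratio = P(E|H) / P(E|not H)
= 0.72 / 0.34
= 2.1176

2.1176


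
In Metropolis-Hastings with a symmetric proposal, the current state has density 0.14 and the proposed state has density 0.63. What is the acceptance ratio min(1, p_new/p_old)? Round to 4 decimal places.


Ratio = p_new / p_old = 0.63 / 0.14 = 4.5
Acceptance = min(1, 4.5) = 1.0

1.0


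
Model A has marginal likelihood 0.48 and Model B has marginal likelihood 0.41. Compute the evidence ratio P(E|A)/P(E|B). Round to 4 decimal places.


Evidence ratio = P(E|A) / P(E|B)
= 0.48 / 0.41
= 1.1707

1.1707


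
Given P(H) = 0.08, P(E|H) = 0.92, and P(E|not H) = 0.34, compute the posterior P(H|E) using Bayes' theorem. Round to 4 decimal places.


By Bayes' theorem: P(H|E) = P(E|H)*P(H) / P(E)
P(E) = P(E|H)*P(H) + P(E|not H)*P(not H)
P(E) = 0.92*0.08 + 0.34*0.92 = 0.3864
P(H|E) = 0.92*0.08 / 0.3864 = 0.1905

0.1905


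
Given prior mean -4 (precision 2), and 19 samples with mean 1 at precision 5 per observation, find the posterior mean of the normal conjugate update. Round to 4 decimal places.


The posterior mean is a precision-weighted average of prior and data.
Post. prec. = 2 + 95 = 97
Post. mean = (-8 + 95)/97 = 87/97 = 0.8969

0.8969


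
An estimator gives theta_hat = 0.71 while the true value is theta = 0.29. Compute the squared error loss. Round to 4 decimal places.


The squared error loss is (theta_hat - theta)^2
= (0.71 - 0.29)^2
= (0.42)^2 = 0.1764

0.1764


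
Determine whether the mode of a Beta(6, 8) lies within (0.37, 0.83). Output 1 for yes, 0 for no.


First find the mode: (a-1)/(a+b-2) = 0.4167
Is 0.4167 in (0.37, 0.83)? 1

1


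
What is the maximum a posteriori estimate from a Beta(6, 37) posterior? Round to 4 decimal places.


The MAP estimate equals the mode of the distribution.
Mode of Beta(a,b) = (a-1)/(a+b-2)
= 5/41
= 0.122

0.122


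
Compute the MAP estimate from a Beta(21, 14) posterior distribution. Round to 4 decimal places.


MAP = mode of Beta distribution
= (alpha - 1)/(alpha + beta - 2)
= (21-1)/(21+14-2)
= 20/33 = 0.6061

0.6061


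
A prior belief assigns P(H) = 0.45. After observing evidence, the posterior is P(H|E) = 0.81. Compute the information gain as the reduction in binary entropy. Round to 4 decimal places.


H(prior) = -0.45*log2(0.45) - 0.55*log2(0.55)
= 0.9928
H(post) = -0.81*log2(0.81) - 0.19*log2(0.19)
= 0.7015
IG = 0.9928 - 0.7015 = 0.2913

0.2913


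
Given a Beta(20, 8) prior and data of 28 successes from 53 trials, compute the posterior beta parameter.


Number of failures = 53 - 28 = 25
Posterior beta = 8 + 25 = 33

33


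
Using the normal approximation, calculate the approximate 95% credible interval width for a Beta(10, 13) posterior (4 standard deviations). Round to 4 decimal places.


Var(Beta) = 10*13/(23^2 * 24) = 0.0102
SD = 0.1012
Width ~ 4*SD = 0.4048

0.4048


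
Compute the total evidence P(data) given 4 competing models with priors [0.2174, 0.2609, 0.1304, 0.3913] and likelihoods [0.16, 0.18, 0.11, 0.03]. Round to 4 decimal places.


Marginal likelihood = sum P(model_i) * P(data|model_i)
Model 1: 0.2174 * 0.16 = 0.0348
Model 2: 0.2609 * 0.18 = 0.047
Model 3: 0.1304 * 0.11 = 0.0143
Model 4: 0.3913 * 0.03 = 0.0117
Total = 0.1078

0.1078
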